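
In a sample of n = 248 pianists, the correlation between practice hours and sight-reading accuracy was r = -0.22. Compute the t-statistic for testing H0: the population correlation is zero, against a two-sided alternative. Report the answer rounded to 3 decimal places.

t = r·√(n−2) / √(1−r²) with r = -0.22, n = 248
  = -0.22·√246 / √(1 − 0.0484)
  = -0.22·15.684387 / 0.975500
  = -3.450565 / 0.975500 = -3.537

-3.537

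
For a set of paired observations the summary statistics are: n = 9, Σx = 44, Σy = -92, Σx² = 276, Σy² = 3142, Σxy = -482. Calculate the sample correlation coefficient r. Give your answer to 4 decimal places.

-0.0880

S_xy = nΣxy − ΣxΣy = 9·(-482) − 44·(-92) = -4338 − (-4048) = -290
S_xx = nΣx² − (Σx)² = 9·276 − 44² = 2484 − 1936 = 548
S_yy = nΣy² − (Σy)² = 9·3142 − (-92)² = 28278 − 8464 = 19814
r = S_xy / √(S_xx·S_yy) = -290 / √(548·19814) = -290 / √10858072 = -290 / 3295.1589 = -0.0880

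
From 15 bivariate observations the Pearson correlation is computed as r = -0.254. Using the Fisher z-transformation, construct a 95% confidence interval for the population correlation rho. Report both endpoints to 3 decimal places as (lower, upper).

(-0.678, 0.297)

Fisher z: z_r = atanh(r) = ½·ln((1+(-0.254))/(1−(-0.254))) = -0.259684
SE(z) = 1/√(n−3) = 1/√12 = 0.288675
95% ⇒ z* = 1.960; margin = 1.960·0.288675 = 0.565803
CI on z-scale: (-0.825487, 0.306119)
Back-transform: tanh(-0.825487) = -0.678045, tanh(0.306119) = 0.296902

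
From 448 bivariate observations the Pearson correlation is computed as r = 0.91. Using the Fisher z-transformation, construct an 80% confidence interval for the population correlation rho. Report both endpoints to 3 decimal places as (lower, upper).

(0.899, 0.920)

Fisher z: z_r = atanh(r) = ½·ln((1+0.91)/(1−0.91)) = 1.527524
SE(z) = 1/√(n−3) = 1/√445 = 0.047405
80% ⇒ z* = 1.282; margin = 1.282·0.047405 = 0.060773
CI on z-scale: (1.466751, 1.588297)
Back-transform: tanh(1.466751) = 0.898956, tanh(1.588297) = 0.919888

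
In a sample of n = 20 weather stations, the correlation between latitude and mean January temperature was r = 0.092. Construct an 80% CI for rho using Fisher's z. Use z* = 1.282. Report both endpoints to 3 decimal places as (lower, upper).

z_r = atanh(0.092) = 0.092261;  SE = 1/√(n−3) = 1/√17 = 0.242536
z-limits: 0.092261 ± 1.282·0.242536 = 0.092261 ± 0.310931 = [-0.218670, 0.403192]
ρ-limits: (tanh -0.218670, tanh 0.403192) = (-0.215, 0.383)

(-0.215, 0.383)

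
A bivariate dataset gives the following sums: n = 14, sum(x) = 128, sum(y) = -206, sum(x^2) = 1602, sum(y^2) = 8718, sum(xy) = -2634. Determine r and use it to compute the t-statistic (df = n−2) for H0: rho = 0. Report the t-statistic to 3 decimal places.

-1.890

S_xy = nΣxy − ΣxΣy = 14·(-2634) − 128·(-206) = -36876 − (-26368) = -10508
S_xx = nΣx² − (Σx)² = 14·1602 − 128² = 22428 − 16384 = 6044
S_yy = nΣy² − (Σy)² = 14·8718 − (-206)² = 122052 − 42436 = 79616
r = S_xy / √(S_xx·S_yy) = -10508 / √(6044·79616) = -10508 / √481199104 = -10508 / 21936.2509 = -0.4790
t = r·√(n−2)/√(1−r²) = -0.4790·√12 / √(1−0.229441) = -1.659305 / 0.877815 = -1.890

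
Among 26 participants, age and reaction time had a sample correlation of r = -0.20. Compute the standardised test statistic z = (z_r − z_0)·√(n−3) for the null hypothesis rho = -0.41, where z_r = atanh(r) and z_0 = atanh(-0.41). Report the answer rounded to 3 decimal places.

Fisher z: atanh(-0.20) = -0.202733, atanh(-0.41) = -0.435611
z = (z_r − z_0)·√(n−3) = (-0.202733 − (-0.435611))·√23 = 0.232878 · 4.795832 = 1.117

1.117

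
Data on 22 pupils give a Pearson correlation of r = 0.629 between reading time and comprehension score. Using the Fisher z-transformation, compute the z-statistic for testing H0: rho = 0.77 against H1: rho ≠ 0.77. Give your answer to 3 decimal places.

z_r = atanh(0.629) = 0.739760,  z_0 = atanh(0.77) = 1.020328
SE = 1/√(n−3) = 1/√19 = 0.229416
z = (z_r − z_0)/SE = (0.739760 − 1.020328) / 0.229416 = -0.280568 / 0.229416 = -1.223

-1.223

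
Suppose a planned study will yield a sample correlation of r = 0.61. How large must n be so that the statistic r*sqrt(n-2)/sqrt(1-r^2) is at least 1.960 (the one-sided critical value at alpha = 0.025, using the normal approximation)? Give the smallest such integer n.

r√(n−2)/√(1−r²) ≥ 1.960  ⇔  n−2 ≥ (1.960)²·(1−r²)/r²
(1−r²)/r² = (1−0.3721)/0.3721 = 1.6874
n ≥ 2 + 3.8416·1.6874 = 2 + 6.4823 = 8.4823
⌈8.4823⌉ = 9

9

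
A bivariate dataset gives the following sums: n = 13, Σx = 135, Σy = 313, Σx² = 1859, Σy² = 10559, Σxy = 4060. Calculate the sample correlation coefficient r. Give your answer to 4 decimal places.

0.6888

Numerator: nΣxy − (Σx)(Σy) = 13·4060 − (135)(313) = 10525
Denominator: √[(nΣx²−(Σx)²)(nΣy²−(Σy)²)]
  nΣx²−(Σx)² = 13·1859 − 18225 = 5942;  nΣy²−(Σy)² = 13·10559 − 97969 = 39298
  √(5942·39298) = √233508716 = 15280.9920
r = 10525 / 15280.9920 = 0.6888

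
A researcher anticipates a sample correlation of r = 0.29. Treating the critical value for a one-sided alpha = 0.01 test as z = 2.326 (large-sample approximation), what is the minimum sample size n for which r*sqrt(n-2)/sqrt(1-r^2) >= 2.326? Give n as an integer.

61

r√(n−2)/√(1−r²) ≥ 2.326  ⇔  n−2 ≥ (2.326)²·(1−r²)/r²
(1−r²)/r² = (1−0.0841)/0.0841 = 10.8906
n ≥ 2 + 5.410276·10.8906 = 2 + 58.9212 = 60.9212
⌈60.9212⌉ = 61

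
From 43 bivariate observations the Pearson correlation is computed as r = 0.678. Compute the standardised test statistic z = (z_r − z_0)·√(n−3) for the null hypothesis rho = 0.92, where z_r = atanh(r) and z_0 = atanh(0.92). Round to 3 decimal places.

-4.830

z_r = atanh(0.678) = 0.825403,  z_0 = atanh(0.92) = 1.589027
SE = 1/√(n−3) = 1/√40 = 0.158114
z = (z_r − z_0)/SE = (0.825403 − 1.589027) / 0.158114 = -0.763624 / 0.158114 = -4.830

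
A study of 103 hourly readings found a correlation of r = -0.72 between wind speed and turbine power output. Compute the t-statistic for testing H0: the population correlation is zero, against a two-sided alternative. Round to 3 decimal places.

-10.427

1 − r² = 1 − 0.5184 = 0.4816;  √(1−r²) = 0.693974
√(n−2) = √101 = 10.049876
t = r·√(n−2)/√(1−r²) = -0.72 · 10.049876 / 0.693974 = -10.427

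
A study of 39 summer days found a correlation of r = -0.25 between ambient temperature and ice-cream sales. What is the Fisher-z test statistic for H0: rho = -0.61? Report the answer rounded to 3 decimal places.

2.721

Fisher z: atanh(-0.25) = -0.255413, atanh(-0.61) = -0.708921
z = (z_r − z_0)·√(n−3) = (-0.255413 − (-0.708921))·√36 = 0.453508 · 6.000000 = 2.721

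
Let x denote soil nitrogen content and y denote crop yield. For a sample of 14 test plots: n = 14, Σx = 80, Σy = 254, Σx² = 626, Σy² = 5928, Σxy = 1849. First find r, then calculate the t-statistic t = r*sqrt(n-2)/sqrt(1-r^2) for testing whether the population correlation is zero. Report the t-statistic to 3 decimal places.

S_xy = nΣxy − ΣxΣy = 14·1849 − 80·254 = 25886 − 20320 = 5566
S_xx = nΣx² − (Σx)² = 14·626 − 80² = 8764 − 6400 = 2364
S_yy = nΣy² − (Σy)² = 14·5928 − 254² = 82992 − 64516 = 18476
r = S_xy / √(S_xx·S_yy) = 5566 / √(2364·18476) = 5566 / √43677264 = 5566 / 6608.8777 = 0.8422
t = r·√(n−2)/√(1−r²) = 0.8422·√12 / √(1−0.709301) = 2.917466 / 0.539165 = 5.411

5.411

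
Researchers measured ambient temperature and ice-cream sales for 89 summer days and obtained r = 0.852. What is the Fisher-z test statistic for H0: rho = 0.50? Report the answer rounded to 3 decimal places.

6.622

z_r = atanh(0.852) = 1.263405,  z_0 = atanh(0.50) = 0.549306
SE = 1/√(n−3) = 1/√86 = 0.107833
z = (z_r − z_0)/SE = (1.263405 − 0.549306) / 0.107833 = 0.714099 / 0.107833 = 6.622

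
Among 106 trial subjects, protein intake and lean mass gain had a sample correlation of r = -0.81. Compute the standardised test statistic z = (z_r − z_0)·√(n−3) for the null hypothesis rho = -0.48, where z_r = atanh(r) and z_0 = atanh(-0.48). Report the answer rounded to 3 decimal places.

-6.130

Fisher z: atanh(-0.81) = -1.127029, atanh(-0.48) = -0.522984
z = (z_r − z_0)·√(n−3) = (-1.127029 − (-0.522984))·√103 = -0.604045 · 10.148892 = -6.130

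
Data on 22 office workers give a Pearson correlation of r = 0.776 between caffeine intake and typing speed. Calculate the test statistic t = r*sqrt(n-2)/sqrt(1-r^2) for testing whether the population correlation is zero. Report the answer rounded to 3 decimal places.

5.502

1 − r² = 1 − 0.602176 = 0.397824;  √(1−r²) = 0.630733
√(n−2) = √20 = 4.472136
t = r·√(n−2)/√(1−r²) = 0.776 · 4.472136 / 0.630733 = 5.502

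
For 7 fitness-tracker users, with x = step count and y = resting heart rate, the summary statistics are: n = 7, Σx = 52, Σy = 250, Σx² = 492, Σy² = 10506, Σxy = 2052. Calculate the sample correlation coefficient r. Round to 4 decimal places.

0.4772

S_xy = nΣxy − ΣxΣy = 7·2052 − 52·250 = 14364 − 13000 = 1364
S_xx = nΣx² − (Σx)² = 7·492 − 52² = 3444 − 2704 = 740
S_yy = nΣy² − (Σy)² = 7·10506 − 250² = 73542 − 62500 = 11042
r = S_xy / √(S_xx·S_yy) = 1364 / √(740·11042) = 1364 / √8171080 = 1364 / 2858.5101 = 0.4772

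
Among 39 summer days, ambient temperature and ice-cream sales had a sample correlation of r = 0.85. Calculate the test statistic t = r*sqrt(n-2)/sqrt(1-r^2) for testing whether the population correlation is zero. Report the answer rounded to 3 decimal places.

1 − r² = 1 − 0.7225 = 0.2775;  √(1−r²) = 0.526783
√(n−2) = √37 = 6.082763
t = r·√(n−2)/√(1−r²) = 0.85 · 6.082763 / 0.526783 = 9.815

9.815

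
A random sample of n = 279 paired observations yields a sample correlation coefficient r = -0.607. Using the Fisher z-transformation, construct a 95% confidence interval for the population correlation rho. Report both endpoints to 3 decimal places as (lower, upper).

z_r = atanh(-0.607) = -0.704157;  SE = 1/√(n−3) = 1/√276 = 0.060193
z-limits: -0.704157 ± 1.960·0.060193 = -0.704157 ± 0.117978 = [-0.822135, -0.586179]
ρ-limits: (tanh -0.822135, tanh -0.586179) = (-0.676, -0.527)

(-0.676, -0.527)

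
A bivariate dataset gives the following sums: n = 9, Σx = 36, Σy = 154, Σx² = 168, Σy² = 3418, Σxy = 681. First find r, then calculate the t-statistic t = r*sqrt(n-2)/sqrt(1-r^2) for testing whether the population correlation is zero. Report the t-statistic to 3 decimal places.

1.425

Numerator: nΣxy − (Σx)(Σy) = 9·681 − (36)(154) = 585
Denominator: √[(nΣx²−(Σx)²)(nΣy²−(Σy)²)]
  nΣx²−(Σx)² = 9·168 − 1296 = 216;  nΣy²−(Σy)² = 9·3418 − 23716 = 7046
  √(216·7046) = √1521936 = 1233.6677
r = 585 / 1233.6677 = 0.4742
t = r·√(n−2)/√(1−r²) = 0.4742·√7 / √(1−0.224866) = 1.254615 / 0.880417 = 1.425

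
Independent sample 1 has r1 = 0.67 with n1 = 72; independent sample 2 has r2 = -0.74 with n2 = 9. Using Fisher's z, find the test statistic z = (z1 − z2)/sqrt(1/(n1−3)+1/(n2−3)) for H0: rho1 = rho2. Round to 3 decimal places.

4.138

Fisher z-transforms: z1 = atanh(0.67) = 0.810743, z2 = atanh(-0.74) = -0.950479; difference d = 1.761222
Var(d) = 1/69 + 1/6 = 0.0144928 + 0.1666667 = 0.1811595
z = d/√Var(d) = 1.761222 / √0.1811595 = 1.761222 / 0.425628 = 4.138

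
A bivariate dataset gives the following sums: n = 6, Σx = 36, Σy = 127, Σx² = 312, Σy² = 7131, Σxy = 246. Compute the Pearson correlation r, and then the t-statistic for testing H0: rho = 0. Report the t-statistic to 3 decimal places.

-2.578

Numerator: nΣxy − (Σx)(Σy) = 6·246 − (36)(127) = -3096
Denominator: √[(nΣx²−(Σx)²)(nΣy²−(Σy)²)]
  nΣx²−(Σx)² = 6·312 − 1296 = 576;  nΣy²−(Σy)² = 6·7131 − 16129 = 26657
  √(576·26657) = √15354432 = 3918.4732
r = -3096 / 3918.4732 = -0.7901
t = r·√(n−2)/√(1−r²) = -0.7901·√4 / √(1−0.624258) = -1.580200 / 0.612978 = -2.578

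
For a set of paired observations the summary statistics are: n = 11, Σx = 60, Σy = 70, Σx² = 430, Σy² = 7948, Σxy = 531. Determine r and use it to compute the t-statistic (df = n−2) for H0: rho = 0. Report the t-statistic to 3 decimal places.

0.517

Numerator: nΣxy − (Σx)(Σy) = 11·531 − (60)(70) = 1641
Denominator: √[(nΣx²−(Σx)²)(nΣy²−(Σy)²)]
  nΣx²−(Σx)² = 11·430 − 3600 = 1130;  nΣy²−(Σy)² = 11·7948 − 4900 = 82528
  √(1130·82528) = √93256640 = 9656.9478
r = 1641 / 9656.9478 = 0.1699
t = r·√(n−2)/√(1−r²) = 0.1699·√9 / √(1−0.028866) = 0.509700 / 0.985461 = 0.517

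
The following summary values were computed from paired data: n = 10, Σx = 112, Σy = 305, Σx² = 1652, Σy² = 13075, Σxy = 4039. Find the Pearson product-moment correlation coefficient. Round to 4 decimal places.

0.5087

S_xy = nΣxy − ΣxΣy = 10·4039 − 112·305 = 40390 − 34160 = 6230
S_xx = nΣx² − (Σx)² = 10·1652 − 112² = 16520 − 12544 = 3976
S_yy = nΣy² − (Σy)² = 10·13075 − 305² = 130750 − 93025 = 37725
r = S_xy / √(S_xx·S_yy) = 6230 / √(3976·37725) = 6230 / √149994600 = 6230 / 12247.2283 = 0.5087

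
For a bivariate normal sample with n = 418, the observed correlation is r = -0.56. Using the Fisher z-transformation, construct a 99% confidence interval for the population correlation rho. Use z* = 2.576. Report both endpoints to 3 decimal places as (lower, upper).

Fisher z: z_r = atanh(r) = ½·ln((1+(-0.56))/(1−(-0.56))) = -0.632833
SE(z) = 1/√(n−3) = 1/√415 = 0.049088
99% ⇒ z* = 2.576; margin = 2.576·0.049088 = 0.126451
CI on z-scale: (-0.759284, -0.506382)
Back-transform: tanh(-0.759284) = -0.640655, tanh(-0.506382) = -0.467121

(-0.641, -0.467)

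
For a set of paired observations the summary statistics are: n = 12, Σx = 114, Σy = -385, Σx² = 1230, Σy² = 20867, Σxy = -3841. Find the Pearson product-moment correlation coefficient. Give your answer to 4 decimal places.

-0.1640

S_xy = nΣxy − ΣxΣy = 12·(-3841) − 114·(-385) = -46092 − (-43890) = -2202
S_xx = nΣx² − (Σx)² = 12·1230 − 114² = 14760 − 12996 = 1764
S_yy = nΣy² − (Σy)² = 12·20867 − (-385)² = 250404 − 148225 = 102179
r = S_xy / √(S_xx·S_yy) = -2202 / √(1764·102179) = -2202 / √180243756 = -2202 / 13425.4890 = -0.1640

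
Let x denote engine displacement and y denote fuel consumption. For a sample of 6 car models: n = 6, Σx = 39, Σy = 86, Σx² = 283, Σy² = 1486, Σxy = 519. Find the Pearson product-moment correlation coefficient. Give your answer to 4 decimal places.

Numerator: nΣxy − (Σx)(Σy) = 6·519 − (39)(86) = -240
Denominator: √[(nΣx²−(Σx)²)(nΣy²−(Σy)²)]
  nΣx²−(Σx)² = 6·283 − 1521 = 177;  nΣy²−(Σy)² = 6·1486 − 7396 = 1520
  √(177·1520) = √269040 = 518.6907
r = -240 / 518.6907 = -0.4627

-0.4627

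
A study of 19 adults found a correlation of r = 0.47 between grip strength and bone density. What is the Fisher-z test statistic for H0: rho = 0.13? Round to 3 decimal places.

Fisher z: atanh(0.47) = 0.510070, atanh(0.13) = 0.130740
z = (z_r − z_0)·√(n−3) = (0.510070 − 0.130740)·√16 = 0.379330 · 4.000000 = 1.517

1.517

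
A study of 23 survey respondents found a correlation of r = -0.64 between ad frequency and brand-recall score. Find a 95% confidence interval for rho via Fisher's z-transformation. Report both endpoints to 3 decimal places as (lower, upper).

(-0.833, -0.309)

z_r = atanh(-0.64) = -0.758174;  SE = 1/√(n−3) = 1/√20 = 0.223607
z-limits: -0.758174 ± 1.960·0.223607 = -0.758174 ± 0.438270 = [-1.196444, -0.319904]
ρ-limits: (tanh -1.196444, tanh -0.319904) = (-0.833, -0.309)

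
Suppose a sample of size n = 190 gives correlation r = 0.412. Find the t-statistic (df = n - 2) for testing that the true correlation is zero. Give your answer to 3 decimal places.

1 − r² = 1 − 0.169744 = 0.830256;  √(1−r²) = 0.911184
√(n−2) = √188 = 13.711309
t = r·√(n−2)/√(1−r²) = 0.412 · 13.711309 / 0.911184 = 6.200

6.200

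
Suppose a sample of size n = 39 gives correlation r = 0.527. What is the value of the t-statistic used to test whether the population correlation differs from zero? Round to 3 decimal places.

t = r·√(n−2) / √(1−r²) with r = 0.527, n = 39
  = 0.527·√37 / √(1 − 0.277729)
  = 0.527·6.082763 / 0.849865
  = 3.205616 / 0.849865 = 3.772

3.772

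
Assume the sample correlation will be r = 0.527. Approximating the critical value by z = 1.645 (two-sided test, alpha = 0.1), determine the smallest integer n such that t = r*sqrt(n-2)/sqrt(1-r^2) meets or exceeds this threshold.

10

r√(n−2)/√(1−r²) ≥ 1.645  ⇔  n−2 ≥ (1.645)²·(1−r²)/r²
(1−r²)/r² = (1−0.277729)/0.277729 = 2.6006
n ≥ 2 + 2.706025·2.6006 = 2 + 7.0373 = 9.0373
⌈9.0373⌉ = 10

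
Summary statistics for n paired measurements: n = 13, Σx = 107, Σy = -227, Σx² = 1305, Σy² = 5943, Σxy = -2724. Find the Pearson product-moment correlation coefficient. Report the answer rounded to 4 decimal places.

Numerator: nΣxy − (Σx)(Σy) = 13·(-2724) − (107)(-227) = -11123
Denominator: √[(nΣx²−(Σx)²)(nΣy²−(Σy)²)]
  nΣx²−(Σx)² = 13·1305 − 11449 = 5516;  nΣy²−(Σy)² = 13·5943 − 51529 = 25730
  √(5516·25730) = √141926680 = 11913.2985
r = -11123 / 11913.2985 = -0.9337

-0.9337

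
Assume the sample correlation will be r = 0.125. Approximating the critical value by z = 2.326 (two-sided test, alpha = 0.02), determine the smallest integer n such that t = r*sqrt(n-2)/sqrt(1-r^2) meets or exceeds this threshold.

343

Need r·√(n−2)/√(1−r²) ≥ 2.326
√(n−2) ≥ 2.326·√(1−0.015625) / 0.125 = 2.326·0.992157 / 0.125 = 18.4621
n−2 ≥ 340.8491  ⇒  n ≥ 342.8491
Smallest integer n = 343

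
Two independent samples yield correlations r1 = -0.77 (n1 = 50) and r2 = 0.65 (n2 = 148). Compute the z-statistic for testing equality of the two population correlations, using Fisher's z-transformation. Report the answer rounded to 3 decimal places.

-10.698

z1 = atanh(-0.77) = -1.020328,  z2 = atanh(0.65) = 0.775299
SE = √(1/(n1−3) + 1/(n2−3)) = √(1/47 + 1/145) = √(0.0212766 + 0.0068966) = √0.0281732 = 0.167849
z = (z1 − z2)/SE = (-1.020328 − 0.775299) / 0.167849 = -1.795627 / 0.167849 = -10.698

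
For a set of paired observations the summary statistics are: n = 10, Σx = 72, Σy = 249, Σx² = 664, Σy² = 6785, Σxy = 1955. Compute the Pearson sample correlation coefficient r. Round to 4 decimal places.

0.5558

S_xy = nΣxy − ΣxΣy = 10·1955 − 72·249 = 19550 − 17928 = 1622
S_xx = nΣx² − (Σx)² = 10·664 − 72² = 6640 − 5184 = 1456
S_yy = nΣy² − (Σy)² = 10·6785 − 249² = 67850 − 62001 = 5849
r = S_xy / √(S_xx·S_yy) = 1622 / √(1456·5849) = 1622 / √8516144 = 1622 / 2918.2433 = 0.5558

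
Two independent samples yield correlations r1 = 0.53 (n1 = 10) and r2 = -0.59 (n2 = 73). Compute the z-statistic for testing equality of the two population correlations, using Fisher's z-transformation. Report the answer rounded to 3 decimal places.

3.198

z1 = atanh(0.53) = 0.590145,  z2 = atanh(-0.59) = -0.677666
SE = √(1/(n1−3) + 1/(n2−3)) = √(1/7 + 1/70) = √(0.1428571 + 0.0142857) = √0.1571428 = 0.396412
z = (z1 − z2)/SE = (0.590145 − (-0.677666)) / 0.396412 = 1.267811 / 0.396412 = 3.198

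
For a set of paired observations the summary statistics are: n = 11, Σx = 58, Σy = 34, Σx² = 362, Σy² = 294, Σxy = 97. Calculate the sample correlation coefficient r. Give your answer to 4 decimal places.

-0.7986

S_xy = nΣxy − ΣxΣy = 11·97 − 58·34 = 1067 − 1972 = -905
S_xx = nΣx² − (Σx)² = 11·362 − 58² = 3982 − 3364 = 618
S_yy = nΣy² − (Σy)² = 11·294 − 34² = 3234 − 1156 = 2078
r = S_xy / √(S_xx·S_yy) = -905 / √(618·2078) = -905 / √1284204 = -905 / 1133.2272 = -0.7986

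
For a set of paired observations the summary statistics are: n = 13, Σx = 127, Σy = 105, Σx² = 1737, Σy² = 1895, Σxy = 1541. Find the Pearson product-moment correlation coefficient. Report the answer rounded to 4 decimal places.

0.7148

S_xy = nΣxy − ΣxΣy = 13·1541 − 127·105 = 20033 − 13335 = 6698
S_xx = nΣx² − (Σx)² = 13·1737 − 127² = 22581 − 16129 = 6452
S_yy = nΣy² − (Σy)² = 13·1895 − 105² = 24635 − 11025 = 13610
r = S_xy / √(S_xx·S_yy) = 6698 / √(6452·13610) = 6698 / √87811720 = 6698 / 9370.7908 = 0.7148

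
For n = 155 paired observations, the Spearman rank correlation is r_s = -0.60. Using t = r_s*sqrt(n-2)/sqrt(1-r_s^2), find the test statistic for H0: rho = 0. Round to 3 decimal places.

-9.277

1 − r_s² = 1 − 0.3600 = 0.6400;  √(1−r_s²) = 0.800000
√(n−2) = √153 = 12.369317
t = r_s·√(n−2)/√(1−r_s²) = -0.60 · 12.369317 / 0.800000 = -9.277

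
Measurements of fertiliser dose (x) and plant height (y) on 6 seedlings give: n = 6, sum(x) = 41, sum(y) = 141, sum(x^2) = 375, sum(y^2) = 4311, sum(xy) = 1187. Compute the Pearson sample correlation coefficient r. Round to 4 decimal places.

0.7267

Numerator: nΣxy − (Σx)(Σy) = 6·1187 − (41)(141) = 1341
Denominator: √[(nΣx²−(Σx)²)(nΣy²−(Σy)²)]
  nΣx²−(Σx)² = 6·375 − 1681 = 569;  nΣy²−(Σy)² = 6·4311 − 19881 = 5985
  √(569·5985) = √3405465 = 1845.3902
r = 1341 / 1845.3902 = 0.7267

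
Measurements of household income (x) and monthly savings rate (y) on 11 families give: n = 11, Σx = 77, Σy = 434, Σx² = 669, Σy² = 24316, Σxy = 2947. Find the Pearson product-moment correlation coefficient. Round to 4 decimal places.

S_xy = nΣxy − ΣxΣy = 11·2947 − 77·434 = 32417 − 33418 = -1001
S_xx = nΣx² − (Σx)² = 11·669 − 77² = 7359 − 5929 = 1430
S_yy = nΣy² − (Σy)² = 11·24316 − 434² = 267476 − 188356 = 79120
r = S_xy / √(S_xx·S_yy) = -1001 / √(1430·79120) = -1001 / √113141600 = -1001 / 10636.8040 = -0.0941

-0.0941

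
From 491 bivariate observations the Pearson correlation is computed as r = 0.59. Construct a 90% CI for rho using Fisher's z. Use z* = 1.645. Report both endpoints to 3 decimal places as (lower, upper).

z_r = atanh(0.59) = 0.677666;  SE = 1/√(n−3) = 1/√488 = 0.045268
z-limits: 0.677666 ± 1.645·0.045268 = 0.677666 ± 0.074466 = [0.603200, 0.752132]
ρ-limits: (tanh 0.603200, tanh 0.752132) = (0.539, 0.636)

(0.539, 0.636)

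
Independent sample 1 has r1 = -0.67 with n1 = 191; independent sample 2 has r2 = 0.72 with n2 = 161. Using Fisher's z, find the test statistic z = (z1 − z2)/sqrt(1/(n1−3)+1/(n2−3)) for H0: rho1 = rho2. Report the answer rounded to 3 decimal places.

z1 = atanh(-0.67) = -0.810743,  z2 = atanh(0.72) = 0.907645
SE = √(1/(n1−3) + 1/(n2−3)) = √(1/188 + 1/158) = √(0.0053191 + 0.0063291) = √0.0116482 = 0.107927
z = (z1 − z2)/SE = (-0.810743 − 0.907645) / 0.107927 = -1.718388 / 0.107927 = -15.922

-15.922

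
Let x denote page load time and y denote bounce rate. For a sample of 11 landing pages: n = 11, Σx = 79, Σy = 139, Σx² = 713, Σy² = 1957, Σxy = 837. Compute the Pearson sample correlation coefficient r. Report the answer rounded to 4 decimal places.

-0.9437

S_xy = nΣxy − ΣxΣy = 11·837 − 79·139 = 9207 − 10981 = -1774
S_xx = nΣx² − (Σx)² = 11·713 − 79² = 7843 − 6241 = 1602
S_yy = nΣy² − (Σy)² = 11·1957 − 139² = 21527 − 19321 = 2206
r = S_xy / √(S_xx·S_yy) = -1774 / √(1602·2206) = -1774 / √3534012 = -1774 / 1879.8968 = -0.9437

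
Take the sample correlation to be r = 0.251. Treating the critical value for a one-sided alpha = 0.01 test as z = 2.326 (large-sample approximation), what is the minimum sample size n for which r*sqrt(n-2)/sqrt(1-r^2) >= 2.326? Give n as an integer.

83

r√(n−2)/√(1−r²) ≥ 2.326  ⇔  n−2 ≥ (2.326)²·(1−r²)/r²
(1−r²)/r² = (1−0.063001)/0.063001 = 14.8728
n ≥ 2 + 5.410276·14.8728 = 2 + 80.4660 = 82.4660
⌈82.4660⌉ = 83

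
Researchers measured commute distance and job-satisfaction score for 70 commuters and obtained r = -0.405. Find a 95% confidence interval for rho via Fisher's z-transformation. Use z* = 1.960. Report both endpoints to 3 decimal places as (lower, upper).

Fisher z: z_r = atanh(r) = ½·ln((1+(-0.405))/(1−(-0.405))) = -0.429616
SE(z) = 1/√(n−3) = 1/√67 = 0.122169
95% ⇒ z* = 1.960; margin = 1.960·0.122169 = 0.239451
CI on z-scale: (-0.669067, -0.190165)
Back-transform: tanh(-0.669067) = -0.584366, tanh(-0.190165) = -0.187905

(-0.584, -0.188)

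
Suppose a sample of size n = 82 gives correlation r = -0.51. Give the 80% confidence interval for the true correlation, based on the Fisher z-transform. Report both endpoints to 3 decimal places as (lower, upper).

Fisher z: z_r = atanh(r) = ½·ln((1+(-0.51))/(1−(-0.51))) = -0.562730
SE(z) = 1/√(n−3) = 1/√79 = 0.112509
80% ⇒ z* = 1.282; margin = 1.282·0.112509 = 0.144237
CI on z-scale: (-0.706967, -0.418493)
Back-transform: tanh(-0.706967) = -0.608771, tanh(-0.418493) = -0.395660

(-0.609, -0.396)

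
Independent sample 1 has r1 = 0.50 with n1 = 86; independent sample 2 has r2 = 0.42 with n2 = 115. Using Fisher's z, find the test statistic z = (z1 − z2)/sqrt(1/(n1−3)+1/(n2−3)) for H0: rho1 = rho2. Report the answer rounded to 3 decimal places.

z1 = atanh(0.50) = 0.549306,  z2 = atanh(0.42) = 0.447692
SE = √(1/(n1−3) + 1/(n2−3)) = √(1/83 + 1/112) = √(0.0120482 + 0.0089286) = √0.0209768 = 0.144834
z = (z1 − z2)/SE = (0.549306 − 0.447692) / 0.144834 = 0.101614 / 0.144834 = 0.702

0.702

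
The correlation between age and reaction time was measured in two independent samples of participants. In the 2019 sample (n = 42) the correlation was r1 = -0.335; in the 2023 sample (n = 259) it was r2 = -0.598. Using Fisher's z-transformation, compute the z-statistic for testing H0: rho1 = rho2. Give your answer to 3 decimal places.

z1 = atanh(-0.335) = -0.348450,  z2 = atanh(-0.598) = -0.690028
SE = √(1/(n1−3) + 1/(n2−3)) = √(1/39 + 1/256) = √(0.0256410 + 0.0039062) = √0.0295472 = 0.171893
z = (z1 − z2)/SE = (-0.348450 − (-0.690028)) / 0.171893 = 0.341578 / 0.171893 = 1.987

1.987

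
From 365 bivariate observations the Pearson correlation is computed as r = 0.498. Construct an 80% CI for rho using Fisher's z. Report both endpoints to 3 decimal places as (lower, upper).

Fisher z: z_r = atanh(r) = ½·ln((1+0.498)/(1−0.498)) = 0.546643
SE(z) = 1/√(n−3) = 1/√362 = 0.052559
80% ⇒ z* = 1.282; margin = 1.282·0.052559 = 0.067381
CI on z-scale: (0.479262, 0.614024)
Back-transform: tanh(0.479262) = 0.445652, tanh(0.614024) = 0.546953

(0.446, 0.547)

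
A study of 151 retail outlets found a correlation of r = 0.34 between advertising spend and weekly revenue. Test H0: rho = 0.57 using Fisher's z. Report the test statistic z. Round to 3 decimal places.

-3.570

Fisher z: atanh(0.34) = 0.354093, atanh(0.57) = 0.647523
z = (z_r − z_0)·√(n−3) = (0.354093 − 0.647523)·√148 = -0.293430 · 12.165525 = -3.570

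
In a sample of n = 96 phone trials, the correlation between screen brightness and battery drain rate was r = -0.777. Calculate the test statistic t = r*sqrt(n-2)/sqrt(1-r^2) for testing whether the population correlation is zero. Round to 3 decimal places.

t = r·√(n−2) / √(1−r²) with r = -0.777, n = 96
  = -0.777·√94 / √(1 − 0.603729)
  = -0.777·9.695360 / 0.629501
  = -7.533295 / 0.629501 = -11.967

-11.967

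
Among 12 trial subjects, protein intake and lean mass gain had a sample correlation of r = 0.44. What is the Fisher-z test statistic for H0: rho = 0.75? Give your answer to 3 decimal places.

-1.502

z_r = atanh(0.44) = 0.472231,  z_0 = atanh(0.75) = 0.972955
SE = 1/√(n−3) = 1/√9 = 0.333333
z = (z_r − z_0)/SE = (0.472231 − 0.972955) / 0.333333 = -0.500724 / 0.333333 = -1.502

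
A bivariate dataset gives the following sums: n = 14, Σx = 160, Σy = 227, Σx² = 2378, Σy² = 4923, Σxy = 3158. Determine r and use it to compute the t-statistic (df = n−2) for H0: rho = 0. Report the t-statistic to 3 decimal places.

3.233

S_xy = nΣxy − ΣxΣy = 14·3158 − 160·227 = 44212 − 36320 = 7892
S_xx = nΣx² − (Σx)² = 14·2378 − 160² = 33292 − 25600 = 7692
S_yy = nΣy² − (Σy)² = 14·4923 − 227² = 68922 − 51529 = 17393
r = S_xy / √(S_xx·S_yy) = 7892 / √(7692·17393) = 7892 / √133786956 = 7892 / 11566.6311 = 0.6823
t = r·√(n−2)/√(1−r²) = 0.6823·√12 / √(1−0.465533) = 2.363557 / 0.731072 = 3.233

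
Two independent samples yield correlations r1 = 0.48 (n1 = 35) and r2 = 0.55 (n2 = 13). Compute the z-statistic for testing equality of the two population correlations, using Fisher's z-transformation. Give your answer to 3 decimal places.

-0.263

Fisher z-transforms: z1 = atanh(0.48) = 0.522984, z2 = atanh(0.55) = 0.618381; difference d = -0.095397
Var(d) = 1/32 + 1/10 = 0.0312500 + 0.1000000 = 0.1312500
z = d/√Var(d) = -0.095397 / √0.1312500 = -0.095397 / 0.362284 = -0.263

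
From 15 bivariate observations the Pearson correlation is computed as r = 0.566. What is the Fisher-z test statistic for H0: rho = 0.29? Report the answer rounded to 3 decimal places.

1.188

Fisher z: atanh(0.566) = 0.641618, atanh(0.29) = 0.298566
z = (z_r − z_0)·√(n−3) = (0.641618 − 0.298566)·√12 = 0.343052 · 3.464102 = 1.188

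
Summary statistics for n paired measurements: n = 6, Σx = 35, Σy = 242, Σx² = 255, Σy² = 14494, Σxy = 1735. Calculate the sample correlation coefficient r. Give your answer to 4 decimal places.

0.6592

S_xy = nΣxy − ΣxΣy = 6·1735 − 35·242 = 10410 − 8470 = 1940
S_xx = nΣx² − (Σx)² = 6·255 − 35² = 1530 − 1225 = 305
S_yy = nΣy² − (Σy)² = 6·14494 − 242² = 86964 − 58564 = 28400
r = S_xy / √(S_xx·S_yy) = 1940 / √(305·28400) = 1940 / √8662000 = 1940 / 2943.1276 = 0.6592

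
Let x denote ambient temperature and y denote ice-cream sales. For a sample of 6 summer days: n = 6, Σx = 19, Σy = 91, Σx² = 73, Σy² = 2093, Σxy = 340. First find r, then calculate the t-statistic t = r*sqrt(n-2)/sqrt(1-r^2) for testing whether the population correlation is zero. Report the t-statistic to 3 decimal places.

S_xy = nΣxy − ΣxΣy = 6·340 − 19·91 = 2040 − 1729 = 311
S_xx = nΣx² − (Σx)² = 6·73 − 19² = 438 − 361 = 77
S_yy = nΣy² − (Σy)² = 6·2093 − 91² = 12558 − 8281 = 4277
r = S_xy / √(S_xx·S_yy) = 311 / √(77·4277) = 311 / √329329 = 311 / 573.8719 = 0.5419
t = r·√(n−2)/√(1−r²) = 0.5419·√4 / √(1−0.293656) = 1.083800 / 0.840443 = 1.290

1.290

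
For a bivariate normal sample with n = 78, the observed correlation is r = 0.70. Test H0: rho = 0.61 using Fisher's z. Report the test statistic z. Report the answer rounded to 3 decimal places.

1.372

z_r = atanh(0.70) = 0.867301,  z_0 = atanh(0.61) = 0.708921
SE = 1/√(n−3) = 1/√75 = 0.115470
z = (z_r − z_0)/SE = (0.867301 − 0.708921) / 0.115470 = 0.158380 / 0.115470 = 1.372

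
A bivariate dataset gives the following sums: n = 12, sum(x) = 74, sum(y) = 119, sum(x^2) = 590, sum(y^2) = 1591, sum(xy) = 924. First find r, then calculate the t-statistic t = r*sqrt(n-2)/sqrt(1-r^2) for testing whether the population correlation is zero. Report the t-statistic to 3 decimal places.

4.390

S_xy = nΣxy − ΣxΣy = 12·924 − 74·119 = 11088 − 8806 = 2282
S_xx = nΣx² − (Σx)² = 12·590 − 74² = 7080 − 5476 = 1604
S_yy = nΣy² − (Σy)² = 12·1591 − 119² = 19092 − 14161 = 4931
r = S_xy / √(S_xx·S_yy) = 2282 / √(1604·4931) = 2282 / √7909324 = 2282 / 2812.3520 = 0.8114
t = r·√(n−2)/√(1−r²) = 0.8114·√10 / √(1−0.658370) = 2.565872 / 0.584491 = 4.390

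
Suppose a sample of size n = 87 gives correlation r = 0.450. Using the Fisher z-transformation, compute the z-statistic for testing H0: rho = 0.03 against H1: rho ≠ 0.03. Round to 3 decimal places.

4.167

Fisher z: atanh(0.450) = 0.484700, atanh(0.03) = 0.030009
z = (z_r − z_0)·√(n−3) = (0.484700 − 0.030009)·√84 = 0.454691 · 9.165151 = 4.167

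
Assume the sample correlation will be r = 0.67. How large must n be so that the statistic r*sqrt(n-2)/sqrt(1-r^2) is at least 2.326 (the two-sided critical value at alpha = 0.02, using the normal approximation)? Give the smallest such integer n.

r√(n−2)/√(1−r²) ≥ 2.326  ⇔  n−2 ≥ (2.326)²·(1−r²)/r²
(1−r²)/r² = (1−0.4489)/0.4489 = 1.2277
n ≥ 2 + 5.410276·1.2277 = 2 + 6.6422 = 8.6422
⌈8.6422⌉ = 9

9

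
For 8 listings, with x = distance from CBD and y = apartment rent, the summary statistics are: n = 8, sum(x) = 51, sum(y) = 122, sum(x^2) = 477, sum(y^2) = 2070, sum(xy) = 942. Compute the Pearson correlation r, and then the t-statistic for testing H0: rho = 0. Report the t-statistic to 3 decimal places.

5.783

S_xy = nΣxy − ΣxΣy = 8·942 − 51·122 = 7536 − 6222 = 1314
S_xx = nΣx² − (Σx)² = 8·477 − 51² = 3816 − 2601 = 1215
S_yy = nΣy² − (Σy)² = 8·2070 − 122² = 16560 − 14884 = 1676
r = S_xy / √(S_xx·S_yy) = 1314 / √(1215·1676) = 1314 / √2036340 = 1314 / 1427.0039 = 0.9208
t = r·√(n−2)/√(1−r²) = 0.9208·√6 / √(1−0.847873) = 2.255490 / 0.390035 = 5.783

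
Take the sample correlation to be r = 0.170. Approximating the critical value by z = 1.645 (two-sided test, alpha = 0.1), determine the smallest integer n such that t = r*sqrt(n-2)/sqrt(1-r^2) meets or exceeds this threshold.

Need r·√(n−2)/√(1−r²) ≥ 1.645
√(n−2) ≥ 1.645·√(1−0.028900) / 0.170 = 1.645·0.985444 / 0.170 = 9.5356
n−2 ≥ 90.9277  ⇒  n ≥ 92.9277
Smallest integer n = 93

93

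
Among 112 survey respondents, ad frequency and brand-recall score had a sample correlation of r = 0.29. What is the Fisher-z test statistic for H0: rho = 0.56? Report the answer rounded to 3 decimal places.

Fisher z: atanh(0.29) = 0.298566, atanh(0.56) = 0.632833
z = (z_r − z_0)·√(n−3) = (0.298566 − 0.632833)·√109 = -0.334267 · 10.440307 = -3.490

-3.490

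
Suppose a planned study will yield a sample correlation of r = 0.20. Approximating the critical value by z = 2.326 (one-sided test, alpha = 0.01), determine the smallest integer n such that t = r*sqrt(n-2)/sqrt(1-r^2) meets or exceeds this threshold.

r√(n−2)/√(1−r²) ≥ 2.326  ⇔  n−2 ≥ (2.326)²·(1−r²)/r²
(1−r²)/r² = (1−0.0400)/0.0400 = 24.0000
n ≥ 2 + 5.410276·24.0000 = 2 + 129.8466 = 131.8466
⌈131.8466⌉ = 132

132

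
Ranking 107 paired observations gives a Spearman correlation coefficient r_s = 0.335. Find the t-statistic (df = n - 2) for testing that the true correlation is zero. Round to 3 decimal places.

3.643

1 − r_s² = 1 − 0.112225 = 0.887775;  √(1−r_s²) = 0.942218
√(n−2) = √105 = 10.246951
t = r_s·√(n−2)/√(1−r_s²) = 0.335 · 10.246951 / 0.942218 = 3.643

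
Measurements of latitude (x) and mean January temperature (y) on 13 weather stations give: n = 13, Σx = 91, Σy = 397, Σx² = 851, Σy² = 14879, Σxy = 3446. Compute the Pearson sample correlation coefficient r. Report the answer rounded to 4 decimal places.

Numerator: nΣxy − (Σx)(Σy) = 13·3446 − (91)(397) = 8671
Denominator: √[(nΣx²−(Σx)²)(nΣy²−(Σy)²)]
  nΣx²−(Σx)² = 13·851 − 8281 = 2782;  nΣy²−(Σy)² = 13·14879 − 157609 = 35818
  √(2782·35818) = √99645676 = 9982.2681
r = 8671 / 9982.2681 = 0.8686

0.8686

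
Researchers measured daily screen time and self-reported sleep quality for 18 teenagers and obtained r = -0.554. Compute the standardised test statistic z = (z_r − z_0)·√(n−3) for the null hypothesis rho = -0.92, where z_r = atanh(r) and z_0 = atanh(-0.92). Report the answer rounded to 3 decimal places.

z_r = atanh(-0.554) = -0.624134,  z_0 = atanh(-0.92) = -1.589027
SE = 1/√(n−3) = 1/√15 = 0.258199
z = (z_r − z_0)/SE = (-0.624134 − (-1.589027)) / 0.258199 = 0.964893 / 0.258199 = 3.737

3.737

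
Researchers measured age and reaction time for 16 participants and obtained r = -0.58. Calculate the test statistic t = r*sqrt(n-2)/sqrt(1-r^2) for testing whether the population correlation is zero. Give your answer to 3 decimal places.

-2.664

t = r·√(n−2) / √(1−r²) with r = -0.58, n = 16
  = -0.58·√14 / √(1 − 0.3364)
  = -0.58·3.741657 / 0.814616
  = -2.170161 / 0.814616 = -2.664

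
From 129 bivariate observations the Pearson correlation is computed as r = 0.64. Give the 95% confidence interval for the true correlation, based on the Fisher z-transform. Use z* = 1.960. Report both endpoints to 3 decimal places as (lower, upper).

(0.525, 0.732)

Fisher z: z_r = atanh(r) = ½·ln((1+0.64)/(1−0.64)) = 0.758174
SE(z) = 1/√(n−3) = 1/√126 = 0.089087
95% ⇒ z* = 1.960; margin = 1.960·0.089087 = 0.174611
CI on z-scale: (0.583563, 0.932785)
Back-transform: tanh(0.583563) = 0.525250, tanh(0.932785) = 0.731890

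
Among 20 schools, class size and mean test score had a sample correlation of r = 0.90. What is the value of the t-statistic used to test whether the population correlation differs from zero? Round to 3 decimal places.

t = r·√(n−2) / √(1−r²) with r = 0.90, n = 20
  = 0.90·√18 / √(1 − 0.8100)
  = 0.90·4.242641 / 0.435890
  = 3.818377 / 0.435890 = 8.760

8.760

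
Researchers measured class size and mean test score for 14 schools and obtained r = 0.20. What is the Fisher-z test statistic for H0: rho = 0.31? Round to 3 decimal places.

-0.391

z_r = atanh(0.20) = 0.202733,  z_0 = atanh(0.31) = 0.320545
SE = 1/√(n−3) = 1/√11 = 0.301511
z = (z_r − z_0)/SE = (0.202733 − 0.320545) / 0.301511 = -0.117812 / 0.301511 = -0.391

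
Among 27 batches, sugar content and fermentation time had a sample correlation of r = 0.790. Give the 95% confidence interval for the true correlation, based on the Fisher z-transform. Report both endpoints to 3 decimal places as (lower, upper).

z_r = atanh(0.790) = 1.071432;  SE = 1/√(n−3) = 1/√24 = 0.204124
z-limits: 1.071432 ± 1.960·0.204124 = 1.071432 ± 0.400083 = [0.671349, 1.471515]
ρ-limits: (tanh 0.671349, tanh 1.471515) = (0.586, 0.900)

(0.586, 0.900)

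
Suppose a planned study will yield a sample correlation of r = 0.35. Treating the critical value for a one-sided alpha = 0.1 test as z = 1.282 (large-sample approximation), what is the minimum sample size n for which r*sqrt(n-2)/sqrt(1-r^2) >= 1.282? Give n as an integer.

14

r√(n−2)/√(1−r²) ≥ 1.282  ⇔  n−2 ≥ (1.282)²·(1−r²)/r²
(1−r²)/r² = (1−0.1225)/0.1225 = 7.1633
n ≥ 2 + 1.643524·7.1633 = 2 + 11.7731 = 13.7731
⌈13.7731⌉ = 14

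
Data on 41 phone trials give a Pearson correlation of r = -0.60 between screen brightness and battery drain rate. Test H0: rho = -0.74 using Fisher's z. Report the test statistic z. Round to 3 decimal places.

1.586

z_r = atanh(-0.60) = -0.693147,  z_0 = atanh(-0.74) = -0.950479
SE = 1/√(n−3) = 1/√38 = 0.162221
z = (z_r − z_0)/SE = (-0.693147 − (-0.950479)) / 0.162221 = 0.257332 / 0.162221 = 1.586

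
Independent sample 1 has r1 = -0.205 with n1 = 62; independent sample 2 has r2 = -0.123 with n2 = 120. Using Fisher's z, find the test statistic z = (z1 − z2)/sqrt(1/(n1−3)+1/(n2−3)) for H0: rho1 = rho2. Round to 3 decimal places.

-0.528

z1 = atanh(-0.205) = -0.207946,  z2 = atanh(-0.123) = -0.123626
SE = √(1/(n1−3) + 1/(n2−3)) = √(1/59 + 1/117) = √(0.0169492 + 0.0085470) = √0.0254962 = 0.159675
z = (z1 − z2)/SE = (-0.207946 − (-0.123626)) / 0.159675 = -0.084320 / 0.159675 = -0.528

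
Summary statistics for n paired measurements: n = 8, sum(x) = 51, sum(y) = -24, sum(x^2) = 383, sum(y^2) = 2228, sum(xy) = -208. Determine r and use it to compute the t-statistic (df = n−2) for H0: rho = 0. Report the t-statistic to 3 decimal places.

-0.386

S_xy = nΣxy − ΣxΣy = 8·(-208) − 51·(-24) = -1664 − (-1224) = -440
S_xx = nΣx² − (Σx)² = 8·383 − 51² = 3064 − 2601 = 463
S_yy = nΣy² − (Σy)² = 8·2228 − (-24)² = 17824 − 576 = 17248
r = S_xy / √(S_xx·S_yy) = -440 / √(463·17248) = -440 / √7985824 = -440 / 2825.9200 = -0.1557
t = r·√(n−2)/√(1−r²) = -0.1557·√6 / √(1−0.024242) = -0.381386 / 0.987805 = -0.386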